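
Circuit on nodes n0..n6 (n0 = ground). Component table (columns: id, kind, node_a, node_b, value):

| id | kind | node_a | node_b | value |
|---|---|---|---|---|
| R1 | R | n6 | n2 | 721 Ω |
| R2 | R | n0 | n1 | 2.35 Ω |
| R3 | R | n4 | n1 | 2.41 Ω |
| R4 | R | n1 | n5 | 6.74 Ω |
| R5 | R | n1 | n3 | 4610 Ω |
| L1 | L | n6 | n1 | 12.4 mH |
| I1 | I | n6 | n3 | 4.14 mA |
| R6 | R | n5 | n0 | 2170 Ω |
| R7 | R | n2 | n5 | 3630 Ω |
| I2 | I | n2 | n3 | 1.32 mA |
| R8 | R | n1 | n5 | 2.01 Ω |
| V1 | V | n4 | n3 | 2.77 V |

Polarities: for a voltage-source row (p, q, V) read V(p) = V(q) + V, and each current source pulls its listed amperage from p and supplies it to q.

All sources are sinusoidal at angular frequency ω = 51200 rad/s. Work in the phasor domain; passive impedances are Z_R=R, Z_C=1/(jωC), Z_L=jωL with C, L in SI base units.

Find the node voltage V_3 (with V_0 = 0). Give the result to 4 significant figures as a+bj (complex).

-2.755+1.253e-06j V

Element admittances at ω=51200 rad/s:
  Y(R1) = 0.001387+0.000j S between n6,n2
  Y(R2) = 0.4255+0.000j S between n0,n1
  Y(R3) = 0.4149+0.000j S between n4,n1
  Y(R4) = 0.1484+0.000j S between n1,n5
  Y(R5) = 0.0002169+0.000j S between n1,n3
  Y(L1) = 0.000-0.001575j S between n6,n1
  I1: injects 0.00414 A into n3 (from n6)
  Y(R6) = 0.0004608+0.000j S between n5,n0
  Y(R7) = 0.0002755+0.000j S between n2,n5
  I2: injects 0.00132 A into n3 (from n2)
  Y(R8) = 0.4975+0.000j S between n1,n5
  V1: constraint V(n4)−V(n3) = 2.77
Assemble and solve the 7×7 MNA system:
  V(n1)=5.487e-07+1.253e-06j  V(n2)=-1.191-2.719j  V(n3)=-2.755+1.253e-06j  V(n4)=0.01460+1.253e-06j  V(n5)=-0.0005067-0.001157j  V(n6)=-0.4753-3.258j
  i(V1)=-0.006058+0.000j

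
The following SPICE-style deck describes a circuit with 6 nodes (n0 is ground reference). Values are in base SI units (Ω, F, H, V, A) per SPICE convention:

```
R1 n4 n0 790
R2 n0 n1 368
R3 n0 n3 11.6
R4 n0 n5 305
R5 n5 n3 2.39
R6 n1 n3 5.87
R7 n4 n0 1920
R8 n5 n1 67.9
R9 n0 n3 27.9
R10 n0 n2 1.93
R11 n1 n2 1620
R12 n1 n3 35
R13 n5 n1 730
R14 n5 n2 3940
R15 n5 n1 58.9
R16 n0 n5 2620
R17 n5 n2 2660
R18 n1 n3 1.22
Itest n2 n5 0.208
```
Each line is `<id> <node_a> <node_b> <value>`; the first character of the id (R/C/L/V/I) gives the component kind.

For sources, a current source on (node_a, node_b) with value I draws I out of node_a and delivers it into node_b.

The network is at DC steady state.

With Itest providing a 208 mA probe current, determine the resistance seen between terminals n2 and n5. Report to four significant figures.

Element admittances at DC:
  Y(R1) = 0.001266 S between n4,n0
  Y(R2) = 0.002717 S between n0,n1
  Y(R3) = 0.08621 S between n0,n3
  Y(R4) = 0.003279 S between n0,n5
  Y(R5) = 0.4184 S between n5,n3
  Y(R6) = 0.1704 S between n1,n3
  Y(R7) = 0.0005208 S between n4,n0
  Y(R8) = 0.01473 S between n5,n1
  Y(R9) = 0.03584 S between n0,n3
  Y(R10) = 0.5181 S between n0,n2
  Y(R11) = 0.0006173 S between n1,n2
  Y(R12) = 0.02857 S between n1,n3
  Y(R13) = 0.001370 S between n5,n1
  Y(R14) = 0.0002538 S between n5,n2
  Y(R15) = 0.01698 S between n5,n1
  Y(R16) = 0.0003817 S between n0,n5
  Y(R17) = 0.0003759 S between n5,n2
  Y(R18) = 0.8197 S between n1,n3
  Itest: injects 0.208 A into n5 (from n2)
Assemble and solve the 5×5 MNA system:
  V(n1)=1.594  V(n2)=-0.3961  V(n3)=1.585  V(n4)=0.000  V(n5)=2.027

R_eq = 11.65 Ω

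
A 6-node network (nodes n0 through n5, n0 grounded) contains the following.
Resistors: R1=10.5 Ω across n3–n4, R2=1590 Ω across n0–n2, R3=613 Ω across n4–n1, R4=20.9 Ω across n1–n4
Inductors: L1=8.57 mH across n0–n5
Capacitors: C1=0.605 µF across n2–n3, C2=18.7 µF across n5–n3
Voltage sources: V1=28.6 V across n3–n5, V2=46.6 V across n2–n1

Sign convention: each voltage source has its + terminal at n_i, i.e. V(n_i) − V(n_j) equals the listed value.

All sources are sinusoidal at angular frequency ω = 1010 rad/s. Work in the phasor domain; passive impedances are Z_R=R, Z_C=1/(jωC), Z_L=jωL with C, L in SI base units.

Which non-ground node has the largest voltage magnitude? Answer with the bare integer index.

2

Apply KCL at each of the 5 non-ground nodes and solve the resulting linear system.
Node n1: branches {R3, R4, V2} → V_1 = 27.15-1.225j
Node n2: branches {R2, C1, V2} → V_2 = 73.75-1.225j
Node n3: branches {R1, C1, C2, V1} → V_3 = 28.59-0.4015j
Node n4: branches {R1, R3, R4} → V_4 = 28.10-0.6832j
Node n5: branches {L1, C2, V1} → V_5 = -0.006670-0.4015j
Source currents: i(V1)=-0.04639-0.5394j, i(V2)=-0.04689-0.02682j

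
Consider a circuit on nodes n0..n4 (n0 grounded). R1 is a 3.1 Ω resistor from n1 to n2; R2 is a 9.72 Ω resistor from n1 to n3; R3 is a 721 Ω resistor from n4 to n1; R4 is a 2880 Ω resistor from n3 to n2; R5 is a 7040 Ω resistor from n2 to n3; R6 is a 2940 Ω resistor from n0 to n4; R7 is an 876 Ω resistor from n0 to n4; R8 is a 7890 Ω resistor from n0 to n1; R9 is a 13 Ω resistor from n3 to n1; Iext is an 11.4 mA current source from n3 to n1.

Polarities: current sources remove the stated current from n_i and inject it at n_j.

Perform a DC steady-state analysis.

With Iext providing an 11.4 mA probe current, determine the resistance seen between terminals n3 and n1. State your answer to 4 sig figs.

R_eq = 5.547 Ω

Element admittances at DC:
  Y(R1) = 0.3226 S between n1,n2
  Y(R2) = 0.1029 S between n1,n3
  Y(R3) = 0.001387 S between n4,n1
  Y(R4) = 0.0003472 S between n3,n2
  Y(R5) = 0.0001420 S between n2,n3
  Y(R6) = 0.0003401 S between n0,n4
  Y(R7) = 0.001142 S between n0,n4
  Y(R8) = 0.0001267 S between n0,n1
  Y(R9) = 0.07692 S between n3,n1
  Iext: injects 0.0114 A into n1 (from n3)
Assemble and solve the 4×4 MNA system:
  V(n1)=0.000  V(n2)=-9.576e-05  V(n3)=-0.06323  V(n4)=0.000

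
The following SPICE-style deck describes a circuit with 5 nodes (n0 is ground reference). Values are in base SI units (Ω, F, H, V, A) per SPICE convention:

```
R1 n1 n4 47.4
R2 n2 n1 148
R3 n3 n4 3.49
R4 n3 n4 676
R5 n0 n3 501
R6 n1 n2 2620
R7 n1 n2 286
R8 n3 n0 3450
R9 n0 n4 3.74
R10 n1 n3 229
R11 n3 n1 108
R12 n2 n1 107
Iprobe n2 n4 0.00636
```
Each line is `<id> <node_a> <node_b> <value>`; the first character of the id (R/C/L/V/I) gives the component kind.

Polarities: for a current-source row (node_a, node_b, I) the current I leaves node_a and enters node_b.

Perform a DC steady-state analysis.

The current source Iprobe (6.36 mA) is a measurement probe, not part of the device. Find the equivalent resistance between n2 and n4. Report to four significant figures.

Apply KCL at each of the 4 non-ground nodes and solve the resulting linear system.
Node n1: branches {R1, R2, R6, R7, R10, R11, R12} → V_1 = -0.1864
Node n2: branches {R2, R6, R7, R12, Iprobe} → V_2 = -0.5047
Node n3: branches {R3, R4, R5, R8, R10, R11} → V_3 = -0.008289
Node n4: branches {R1, R3, R4, R9, Iprobe} → V_4 = 7.086e-05

R_eq = 79.36 Ω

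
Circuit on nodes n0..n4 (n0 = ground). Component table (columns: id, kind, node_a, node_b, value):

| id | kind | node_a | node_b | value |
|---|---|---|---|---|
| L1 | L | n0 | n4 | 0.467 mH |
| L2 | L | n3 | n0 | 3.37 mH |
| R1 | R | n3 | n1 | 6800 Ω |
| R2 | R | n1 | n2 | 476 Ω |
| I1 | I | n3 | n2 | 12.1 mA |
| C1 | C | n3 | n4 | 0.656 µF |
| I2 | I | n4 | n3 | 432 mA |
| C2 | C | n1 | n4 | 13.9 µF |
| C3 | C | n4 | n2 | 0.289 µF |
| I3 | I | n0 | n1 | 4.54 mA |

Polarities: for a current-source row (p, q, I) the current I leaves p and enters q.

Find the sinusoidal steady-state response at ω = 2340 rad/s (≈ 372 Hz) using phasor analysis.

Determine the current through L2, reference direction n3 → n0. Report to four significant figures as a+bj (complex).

MNA unknowns: 4 node voltages V₁..V_4
L1: Y=0.000-0.9151j on G[0,4]
L2: Y=0.000-0.1268j on G[3,0]
R1: Y=0.0001471+0.000j on G[3,1]
R2: Y=0.002101+0.000j on G[1,2]
I1: z[3]−=0.0121, z[2]+=0.0121
C1: Y=0.000+0.001535j on G[3,4]
I2: z[4]−=0.432, z[3]+=0.432
C2: Y=0.000+0.03253j on G[1,4]
C3: Y=0.000+0.0006763j on G[4,2]
I3: z[0]−=0.00454, z[1]+=0.00454
solve → V1=-0.08539-0.9290j, V2=5.005-2.540j, V3=0.005040+3.357j, V4=-0.0006985-0.4603j

0.4257-0.0006392j A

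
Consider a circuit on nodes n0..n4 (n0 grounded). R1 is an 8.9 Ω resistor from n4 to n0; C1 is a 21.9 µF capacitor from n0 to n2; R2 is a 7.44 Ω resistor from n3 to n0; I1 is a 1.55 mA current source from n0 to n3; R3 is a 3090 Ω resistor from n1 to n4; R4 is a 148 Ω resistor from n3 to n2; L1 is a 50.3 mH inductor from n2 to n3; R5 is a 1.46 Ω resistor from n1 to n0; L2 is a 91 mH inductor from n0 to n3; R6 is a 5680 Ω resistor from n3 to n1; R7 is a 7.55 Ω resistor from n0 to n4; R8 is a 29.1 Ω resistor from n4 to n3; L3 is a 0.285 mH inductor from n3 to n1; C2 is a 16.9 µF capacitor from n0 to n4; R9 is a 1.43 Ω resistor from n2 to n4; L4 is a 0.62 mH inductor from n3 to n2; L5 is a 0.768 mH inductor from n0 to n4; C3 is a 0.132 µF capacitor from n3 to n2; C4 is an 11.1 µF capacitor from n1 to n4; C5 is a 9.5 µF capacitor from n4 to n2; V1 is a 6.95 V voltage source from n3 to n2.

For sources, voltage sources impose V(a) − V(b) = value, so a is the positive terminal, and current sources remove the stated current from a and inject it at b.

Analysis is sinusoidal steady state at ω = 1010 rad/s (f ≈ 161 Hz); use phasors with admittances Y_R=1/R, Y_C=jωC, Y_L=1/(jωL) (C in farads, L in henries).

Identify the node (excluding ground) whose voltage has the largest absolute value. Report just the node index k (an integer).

Apply KCL at each of the 4 non-ground nodes and solve the resulting linear system.
Node n1: branches {R3, R5, R6, L3, C4} → V_1 = 2.601-0.9289j
Node n2: branches {C1, R4, L1, R9, L4, C3, C5, V1} → V_2 = -4.177-0.4176j
Node n3: branches {R2, I1, R4, L1, L2, R6, R8, L3, L4, C3, V1} → V_3 = 2.773-0.4176j
Node n4: branches {R1, R3, R7, R8, C2, R9, L5, C4, C5} → V_4 = -0.9325-1.517j
Source currents: i(V1)=-2.317+11.88j

2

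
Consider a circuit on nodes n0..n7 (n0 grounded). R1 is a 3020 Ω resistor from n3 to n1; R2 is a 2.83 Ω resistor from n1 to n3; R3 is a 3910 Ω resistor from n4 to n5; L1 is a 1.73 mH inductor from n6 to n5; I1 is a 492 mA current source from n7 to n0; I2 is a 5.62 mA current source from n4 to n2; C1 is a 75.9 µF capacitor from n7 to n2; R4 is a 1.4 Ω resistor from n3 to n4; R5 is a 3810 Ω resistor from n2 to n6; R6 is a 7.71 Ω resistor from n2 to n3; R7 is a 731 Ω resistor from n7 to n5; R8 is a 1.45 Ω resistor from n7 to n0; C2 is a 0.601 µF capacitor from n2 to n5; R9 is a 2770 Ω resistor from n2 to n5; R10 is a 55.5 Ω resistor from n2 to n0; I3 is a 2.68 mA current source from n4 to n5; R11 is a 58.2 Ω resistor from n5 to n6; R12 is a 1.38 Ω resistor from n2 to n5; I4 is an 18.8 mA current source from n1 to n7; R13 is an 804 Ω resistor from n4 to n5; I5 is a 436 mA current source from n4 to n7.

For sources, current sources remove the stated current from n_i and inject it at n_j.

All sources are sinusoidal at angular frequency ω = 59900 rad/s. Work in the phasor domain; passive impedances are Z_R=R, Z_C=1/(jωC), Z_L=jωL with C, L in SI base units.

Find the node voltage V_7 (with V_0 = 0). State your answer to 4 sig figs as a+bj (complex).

-0.6952-0.002477j V

Apply KCL at each of the 7 non-ground nodes and solve the resulting linear system.
Node n1: branches {R1, R2, I4} → V_1 = -4.272+0.09480j
Node n2: branches {I2, C1, R5, R6, C2, R9, R10, R12} → V_2 = -0.6956+0.09480j
Node n3: branches {R1, R2, R4, R6} → V_3 = -4.218+0.09480j
Node n4: branches {R3, I2, R4, I3, R13, I5} → V_4 = -4.832+0.09480j
Node n5: branches {R3, L1, R7, C2, R9, I3, R11, R12, R13} → V_5 = -0.7005+0.09486j
Node n6: branches {L1, R5, R11} → V_6 = -0.7004+0.09489j
Node n7: branches {I1, C1, R7, R8, I4, I5} → V_7 = -0.6952-0.002477j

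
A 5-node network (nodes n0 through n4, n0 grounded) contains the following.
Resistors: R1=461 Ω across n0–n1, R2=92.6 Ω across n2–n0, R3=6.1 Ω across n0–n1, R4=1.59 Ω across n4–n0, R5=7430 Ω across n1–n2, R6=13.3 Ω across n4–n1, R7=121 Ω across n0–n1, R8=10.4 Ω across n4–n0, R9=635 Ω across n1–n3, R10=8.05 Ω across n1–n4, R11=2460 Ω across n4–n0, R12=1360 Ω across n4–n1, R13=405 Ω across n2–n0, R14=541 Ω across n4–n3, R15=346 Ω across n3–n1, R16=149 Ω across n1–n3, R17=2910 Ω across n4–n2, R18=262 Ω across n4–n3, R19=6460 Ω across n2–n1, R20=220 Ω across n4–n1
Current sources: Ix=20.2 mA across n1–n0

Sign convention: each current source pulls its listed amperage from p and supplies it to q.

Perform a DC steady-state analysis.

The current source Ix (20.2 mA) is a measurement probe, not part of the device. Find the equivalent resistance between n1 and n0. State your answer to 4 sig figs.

R_eq = 2.971 Ω

MNA unknowns: 4 node voltages V₁..V_4
R1: Y=0.002169 on G[0,1]
R2: Y=0.01080 on G[2,0]
R3: Y=0.1639 on G[0,1]
R4: Y=0.6289 on G[4,0]
R5: Y=0.0001346 on G[1,2]
R6: Y=0.07519 on G[4,1]
R7: Y=0.008264 on G[0,1]
R8: Y=0.09615 on G[4,0]
R9: Y=0.001575 on G[1,3]
R10: Y=0.1242 on G[1,4]
R11: Y=0.0004065 on G[4,0]
R12: Y=0.0007353 on G[4,1]
R13: Y=0.002469 on G[2,0]
R14: Y=0.001848 on G[4,3]
R15: Y=0.002890 on G[3,1]
R16: Y=0.006711 on G[1,3]
R17: Y=0.0003436 on G[4,2]
R18: Y=0.003817 on G[4,3]
R19: Y=0.0001548 on G[2,1]
R20: Y=0.004545 on G[4,1]
Ix: z[1]−=0.0202, z[0]+=0.0202
solve → V1=-0.06001, V2=-0.001580, V3=-0.04433, V4=-0.01339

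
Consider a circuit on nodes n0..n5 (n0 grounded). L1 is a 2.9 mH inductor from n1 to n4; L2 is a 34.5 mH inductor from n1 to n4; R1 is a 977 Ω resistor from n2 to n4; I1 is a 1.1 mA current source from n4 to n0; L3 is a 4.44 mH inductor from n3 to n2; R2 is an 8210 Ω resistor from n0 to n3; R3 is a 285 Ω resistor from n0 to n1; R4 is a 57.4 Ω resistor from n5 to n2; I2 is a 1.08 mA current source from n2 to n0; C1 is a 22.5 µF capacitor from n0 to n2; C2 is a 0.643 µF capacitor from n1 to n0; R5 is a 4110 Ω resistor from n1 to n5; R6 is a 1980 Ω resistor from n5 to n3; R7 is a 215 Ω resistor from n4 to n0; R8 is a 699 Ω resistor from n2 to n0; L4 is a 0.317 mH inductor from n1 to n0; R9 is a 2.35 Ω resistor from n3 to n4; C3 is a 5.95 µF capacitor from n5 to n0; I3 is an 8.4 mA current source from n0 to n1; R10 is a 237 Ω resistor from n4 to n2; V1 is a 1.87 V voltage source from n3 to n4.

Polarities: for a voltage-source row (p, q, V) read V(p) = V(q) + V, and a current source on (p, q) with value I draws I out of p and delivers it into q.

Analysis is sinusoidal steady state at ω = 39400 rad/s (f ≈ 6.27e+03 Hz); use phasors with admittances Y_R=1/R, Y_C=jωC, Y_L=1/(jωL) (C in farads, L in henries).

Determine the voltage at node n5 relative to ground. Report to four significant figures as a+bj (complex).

0.001212-0.002226j V

MNA unknowns: 5 node voltages V₁..V_5 plus 1 source current (V1)
L1: Y=0.000-0.008752j on G[1,4]
L2: Y=0.000-0.0007357j on G[1,4]
R1: Y=0.001024+0.000j on G[2,4]
I1: z[4]−=0.0011, z[0]+=0.0011
L3: Y=0.000-0.005716j on G[3,2]
R2: Y=0.0001218+0.000j on G[0,3]
R3: Y=0.003509+0.000j on G[0,1]
R4: Y=0.01742+0.000j on G[5,2]
I2: z[2]−=0.00108, z[0]+=0.00108
C1: Y=0.000+0.8865j on G[0,2]
C2: Y=0.000+0.02533j on G[1,0]
R5: Y=0.0002433+0.000j on G[1,5]
R6: Y=0.0005051+0.000j on G[5,3]
R7: Y=0.004651+0.000j on G[4,0]
R8: Y=0.001431+0.000j on G[2,0]
L4: Y=0.000-0.08007j on G[1,0]
R9: Y=0.4255+0.000j on G[3,4]
C3: Y=0.000+0.2344j on G[5,0]
I3: z[0]−=0.0084, z[1]+=0.0084
R10: Y=0.004219+0.000j on G[4,2]
V1: row V3−V4=1.87, i_V1 at 3,4
solve → V1=-0.06659+0.1827j, V2=-0.006907+0.002018j, V3=1.347+0.3249j, V4=-0.5230+0.3249j, V5=0.001212-0.002226j
aux → i_V1=-0.7984+0.007535j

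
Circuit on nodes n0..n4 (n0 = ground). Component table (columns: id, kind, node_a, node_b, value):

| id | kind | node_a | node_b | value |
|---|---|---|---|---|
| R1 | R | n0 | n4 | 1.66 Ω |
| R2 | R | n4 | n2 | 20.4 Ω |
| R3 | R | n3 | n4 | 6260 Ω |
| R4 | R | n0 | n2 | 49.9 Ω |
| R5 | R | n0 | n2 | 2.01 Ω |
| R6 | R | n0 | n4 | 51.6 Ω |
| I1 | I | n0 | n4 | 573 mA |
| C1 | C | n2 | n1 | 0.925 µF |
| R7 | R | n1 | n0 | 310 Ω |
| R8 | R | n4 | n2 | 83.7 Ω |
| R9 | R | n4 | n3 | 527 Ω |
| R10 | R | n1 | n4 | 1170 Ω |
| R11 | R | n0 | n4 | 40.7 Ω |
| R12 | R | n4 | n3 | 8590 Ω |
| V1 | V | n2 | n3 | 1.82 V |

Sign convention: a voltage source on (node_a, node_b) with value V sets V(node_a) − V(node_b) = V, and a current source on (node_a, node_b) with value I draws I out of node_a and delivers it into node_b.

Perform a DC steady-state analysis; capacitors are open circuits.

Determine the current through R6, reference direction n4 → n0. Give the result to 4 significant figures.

0.01569 A

MNA unknowns: 4 node voltages V₁..V_4 plus 1 source current (V1)
R1: Y=0.6024 on G[0,4]
R2: Y=0.04902 on G[4,2]
R3: Y=0.0001597 on G[3,4]
R4: Y=0.02004 on G[0,2]
R5: Y=0.4975 on G[0,2]
R6: Y=0.01938 on G[0,4]
I1: z[0]−=0.573, z[4]+=0.573
C1: Y=0.000 on G[2,1]
R7: Y=0.003226 on G[1,0]
R8: Y=0.01195 on G[4,2]
R9: Y=0.001898 on G[4,3]
R10: Y=0.0008547 on G[1,4]
R11: Y=0.02457 on G[0,4]
R12: Y=0.0001164 on G[4,3]
V1: row V2−V3=1.82, i_V1 at 2,3
solve → V1=0.1696, V2=0.09485, V3=-1.725, V4=0.8097
aux → i_V1=-0.005510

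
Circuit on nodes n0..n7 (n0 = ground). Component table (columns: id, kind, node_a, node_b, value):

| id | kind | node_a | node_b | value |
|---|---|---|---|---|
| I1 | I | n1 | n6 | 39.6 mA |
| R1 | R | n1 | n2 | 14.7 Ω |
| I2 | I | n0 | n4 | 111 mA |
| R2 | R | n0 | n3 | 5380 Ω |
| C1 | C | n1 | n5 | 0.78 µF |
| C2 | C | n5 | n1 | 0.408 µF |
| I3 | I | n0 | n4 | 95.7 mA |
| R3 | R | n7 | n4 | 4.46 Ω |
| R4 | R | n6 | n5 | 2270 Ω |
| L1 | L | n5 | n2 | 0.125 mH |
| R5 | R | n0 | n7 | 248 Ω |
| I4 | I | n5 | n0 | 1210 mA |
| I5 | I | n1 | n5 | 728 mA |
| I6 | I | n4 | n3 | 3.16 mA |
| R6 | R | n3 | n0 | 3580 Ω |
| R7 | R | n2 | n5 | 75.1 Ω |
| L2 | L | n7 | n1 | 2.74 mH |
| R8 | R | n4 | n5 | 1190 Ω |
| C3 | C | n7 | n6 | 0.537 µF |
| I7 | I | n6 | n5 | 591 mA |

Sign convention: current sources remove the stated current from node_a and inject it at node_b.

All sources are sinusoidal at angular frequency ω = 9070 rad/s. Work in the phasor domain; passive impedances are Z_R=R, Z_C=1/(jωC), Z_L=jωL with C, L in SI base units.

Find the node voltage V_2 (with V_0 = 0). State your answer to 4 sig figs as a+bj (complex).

Apply KCL at each of the 7 non-ground nodes and solve the resulting linear system.
Node n1: branches {I1, R1, C1, C2, I5, L2} → V_1 = -251.3-16.47j
Node n2: branches {R1, L1, R7} → V_2 = -249.6-15.71j
Node n3: branches {R2, I6, R6} → V_3 = 6.793+0.000j
Node n4: branches {I2, I3, R3, I6, R8} → V_4 = -248.7-0.05817j
Node n5: branches {C1, C2, R4, L1, I4, I5, R7, R8, I7} → V_5 = -249.7-15.58j
Node n6: branches {I1, R4, C3, I7} → V_6 = -261.2+112.2j
Node n7: branches {R3, R5, L2, C3} → V_7 = -249.6+0.000j

-249.6-15.71j V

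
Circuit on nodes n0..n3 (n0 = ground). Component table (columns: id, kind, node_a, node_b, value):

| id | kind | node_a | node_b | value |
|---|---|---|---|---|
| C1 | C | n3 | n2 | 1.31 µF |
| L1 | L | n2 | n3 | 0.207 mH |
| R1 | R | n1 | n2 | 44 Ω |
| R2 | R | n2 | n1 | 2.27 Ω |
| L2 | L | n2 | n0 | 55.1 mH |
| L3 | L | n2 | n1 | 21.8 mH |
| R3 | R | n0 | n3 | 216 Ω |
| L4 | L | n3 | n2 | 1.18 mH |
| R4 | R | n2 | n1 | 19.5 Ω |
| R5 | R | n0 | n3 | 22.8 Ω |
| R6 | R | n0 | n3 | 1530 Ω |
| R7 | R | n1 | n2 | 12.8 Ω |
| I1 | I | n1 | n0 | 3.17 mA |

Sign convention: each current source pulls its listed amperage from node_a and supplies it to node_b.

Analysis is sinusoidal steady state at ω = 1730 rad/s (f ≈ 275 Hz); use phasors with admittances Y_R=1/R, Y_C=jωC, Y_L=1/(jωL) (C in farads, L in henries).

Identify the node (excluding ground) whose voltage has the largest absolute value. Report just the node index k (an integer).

1

Element admittances at ω=1730 rad/s:
  Y(C1) = 0.000+0.002266j S between n3,n2
  Y(L1) = 0.000-2.792j S between n2,n3
  Y(R1) = 0.02273+0.000j S between n1,n2
  Y(R2) = 0.4405+0.000j S between n2,n1
  Y(L2) = 0.000-0.01049j S between n2,n0
  Y(L3) = 0.000-0.02652j S between n2,n1
  Y(R3) = 0.004630+0.000j S between n0,n3
  Y(L4) = 0.000-0.4899j S between n3,n2
  Y(R4) = 0.05128+0.000j S between n2,n1
  Y(R5) = 0.04386+0.000j S between n0,n3
  Y(R6) = 0.0006536+0.000j S between n0,n3
  Y(R7) = 0.07812+0.000j S between n1,n2
  I1: injects 0.00317 A into n0 (from n1)
Assemble and solve the 3×3 MNA system:
  V(n1)=-0.06666-0.01425j  V(n2)=-0.06132-0.01401j  V(n3)=-0.06151-0.01309j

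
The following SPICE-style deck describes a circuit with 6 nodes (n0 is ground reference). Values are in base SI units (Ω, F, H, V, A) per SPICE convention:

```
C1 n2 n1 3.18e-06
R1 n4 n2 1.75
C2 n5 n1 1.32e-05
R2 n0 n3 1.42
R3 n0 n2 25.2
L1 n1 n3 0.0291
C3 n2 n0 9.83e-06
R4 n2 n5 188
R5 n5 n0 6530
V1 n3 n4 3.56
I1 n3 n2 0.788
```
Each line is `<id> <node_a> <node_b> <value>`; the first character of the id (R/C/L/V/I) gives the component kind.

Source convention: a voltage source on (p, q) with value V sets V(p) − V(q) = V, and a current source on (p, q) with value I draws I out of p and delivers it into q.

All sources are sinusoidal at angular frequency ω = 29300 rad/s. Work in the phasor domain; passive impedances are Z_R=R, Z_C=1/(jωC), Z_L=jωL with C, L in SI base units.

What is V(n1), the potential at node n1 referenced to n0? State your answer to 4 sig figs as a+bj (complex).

MNA unknowns: 5 node voltages V₁..V_5 plus 1 source current (V1)
C1: Y=0.000+0.09317j on G[2,1]
R1: Y=0.5714+0.000j on G[4,2]
C2: Y=0.000+0.3868j on G[5,1]
R2: Y=0.7042+0.000j on G[0,3]
R3: Y=0.03968+0.000j on G[0,2]
L1: Y=0.000-0.001173j on G[1,3]
C3: Y=0.000+0.2880j on G[2,0]
R4: Y=0.005319+0.000j on G[2,5]
R5: Y=0.0001531+0.000j on G[5,0]
V1: row V3−V4=3.56, i_V1 at 3,4
I1: z[3]−=0.788, z[2]+=0.788
solve → V1=-1.193+0.9493j, V2=-1.171+0.9459j, V3=0.4531+0.4252j, V4=-3.107+0.4252j, V5=-1.193+0.9485j
aux → i_V1=-1.106-0.2975j

-1.193+0.9493j V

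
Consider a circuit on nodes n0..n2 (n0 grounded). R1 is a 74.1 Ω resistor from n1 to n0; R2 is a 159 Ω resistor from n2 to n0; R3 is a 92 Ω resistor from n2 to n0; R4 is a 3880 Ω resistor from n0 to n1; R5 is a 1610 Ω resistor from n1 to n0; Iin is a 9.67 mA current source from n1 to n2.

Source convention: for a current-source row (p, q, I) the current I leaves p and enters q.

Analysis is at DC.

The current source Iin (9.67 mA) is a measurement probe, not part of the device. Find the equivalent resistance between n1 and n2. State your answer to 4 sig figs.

R_eq = 127.8 Ω

MNA unknowns: 2 node voltages V₁..V_2
R1: Y=0.01350 on G[1,0]
R2: Y=0.006289 on G[2,0]
R3: Y=0.01087 on G[2,0]
R4: Y=0.0002577 on G[0,1]
R5: Y=0.0006211 on G[1,0]
Iin: z[1]−=0.00967, z[2]+=0.00967
solve → V1=-0.6727, V2=0.5636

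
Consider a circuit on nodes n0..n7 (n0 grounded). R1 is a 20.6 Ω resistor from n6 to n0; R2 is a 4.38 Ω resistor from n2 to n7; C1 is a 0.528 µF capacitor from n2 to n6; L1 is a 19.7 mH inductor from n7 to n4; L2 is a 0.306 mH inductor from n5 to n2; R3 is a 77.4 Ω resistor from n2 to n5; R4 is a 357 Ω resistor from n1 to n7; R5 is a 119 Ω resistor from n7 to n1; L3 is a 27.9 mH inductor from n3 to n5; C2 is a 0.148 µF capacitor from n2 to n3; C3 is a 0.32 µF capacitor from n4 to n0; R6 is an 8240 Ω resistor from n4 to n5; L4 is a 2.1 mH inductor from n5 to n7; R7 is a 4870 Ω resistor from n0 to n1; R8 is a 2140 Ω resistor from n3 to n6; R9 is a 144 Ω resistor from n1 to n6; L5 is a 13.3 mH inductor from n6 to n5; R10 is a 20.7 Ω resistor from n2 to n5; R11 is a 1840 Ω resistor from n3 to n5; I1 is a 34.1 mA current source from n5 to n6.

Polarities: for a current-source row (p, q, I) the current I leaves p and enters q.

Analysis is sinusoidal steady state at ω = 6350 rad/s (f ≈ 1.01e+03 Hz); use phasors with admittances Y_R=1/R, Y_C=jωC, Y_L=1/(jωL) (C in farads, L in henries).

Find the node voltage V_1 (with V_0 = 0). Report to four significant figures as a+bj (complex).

-1.944-1.817j V

Apply KCL at each of the 7 non-ground nodes and solve the resulting linear system.
Node n1: branches {R4, R5, R7, R9} → V_1 = -1.944-1.817j
Node n2: branches {R2, C1, L2, R3, C2, R10} → V_2 = -3.082-3.171j
Node n3: branches {L3, C2, R8, R11} → V_3 = -3.272-2.814j
Node n4: branches {L1, C3, R6} → V_4 = -4.154-4.120j
Node n5: branches {L2, R3, L3, R6, L4, L5, R10, R11, I1} → V_5 = -3.025-3.154j
Node n6: branches {R1, C1, R8, R9, L5, I1} → V_6 = -0.1642+0.1816j
Node n7: branches {R2, L1, R4, R5, L4} → V_7 = -3.083-3.090j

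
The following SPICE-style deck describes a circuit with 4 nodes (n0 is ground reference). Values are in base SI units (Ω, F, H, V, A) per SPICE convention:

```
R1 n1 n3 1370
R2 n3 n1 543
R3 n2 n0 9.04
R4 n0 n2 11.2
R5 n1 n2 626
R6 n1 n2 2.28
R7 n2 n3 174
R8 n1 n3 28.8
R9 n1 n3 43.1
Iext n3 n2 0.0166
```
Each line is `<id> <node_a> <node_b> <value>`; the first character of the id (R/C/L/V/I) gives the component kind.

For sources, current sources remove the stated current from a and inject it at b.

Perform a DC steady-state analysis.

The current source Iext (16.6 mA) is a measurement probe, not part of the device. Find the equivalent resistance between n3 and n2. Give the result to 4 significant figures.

Apply KCL at each of the 3 non-ground nodes and solve the resulting linear system.
Node n1: branches {R1, R2, R5, R6, R8, R9} → V_1 = -0.03403
Node n2: branches {R3, R4, R5, R6, R7, Iext} → V_2 = 0.000
Node n3: branches {R1, R2, R7, R8, R9, Iext} → V_3 = -0.2817

R_eq = 16.97 Ω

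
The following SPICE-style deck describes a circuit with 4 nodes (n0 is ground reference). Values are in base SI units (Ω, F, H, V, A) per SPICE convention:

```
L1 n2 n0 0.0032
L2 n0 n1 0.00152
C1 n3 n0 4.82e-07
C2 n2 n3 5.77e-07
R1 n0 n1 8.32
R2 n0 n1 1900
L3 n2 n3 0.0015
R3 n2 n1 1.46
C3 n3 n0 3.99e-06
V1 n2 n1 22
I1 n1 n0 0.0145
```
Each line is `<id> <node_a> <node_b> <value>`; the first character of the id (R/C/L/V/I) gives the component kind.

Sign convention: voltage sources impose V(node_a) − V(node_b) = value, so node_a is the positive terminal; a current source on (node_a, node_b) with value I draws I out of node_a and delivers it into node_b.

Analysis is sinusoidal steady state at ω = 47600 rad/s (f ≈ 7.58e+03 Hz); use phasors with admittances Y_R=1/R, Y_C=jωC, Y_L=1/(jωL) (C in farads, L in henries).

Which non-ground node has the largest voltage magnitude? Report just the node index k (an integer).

2

Apply KCL at each of the 3 non-ground nodes and solve the resulting linear system.
Node n1: branches {L2, R1, R2, R3, V1, I1} → V_1 = -0.04882-1.114j
Node n2: branches {L1, C2, L3, R3, V1} → V_2 = 21.95-1.114j
Node n3: branches {C1, C2, L3, C3} → V_3 = 1.305-0.06623j
Source currents: i(V1)=-15.08-0.1338j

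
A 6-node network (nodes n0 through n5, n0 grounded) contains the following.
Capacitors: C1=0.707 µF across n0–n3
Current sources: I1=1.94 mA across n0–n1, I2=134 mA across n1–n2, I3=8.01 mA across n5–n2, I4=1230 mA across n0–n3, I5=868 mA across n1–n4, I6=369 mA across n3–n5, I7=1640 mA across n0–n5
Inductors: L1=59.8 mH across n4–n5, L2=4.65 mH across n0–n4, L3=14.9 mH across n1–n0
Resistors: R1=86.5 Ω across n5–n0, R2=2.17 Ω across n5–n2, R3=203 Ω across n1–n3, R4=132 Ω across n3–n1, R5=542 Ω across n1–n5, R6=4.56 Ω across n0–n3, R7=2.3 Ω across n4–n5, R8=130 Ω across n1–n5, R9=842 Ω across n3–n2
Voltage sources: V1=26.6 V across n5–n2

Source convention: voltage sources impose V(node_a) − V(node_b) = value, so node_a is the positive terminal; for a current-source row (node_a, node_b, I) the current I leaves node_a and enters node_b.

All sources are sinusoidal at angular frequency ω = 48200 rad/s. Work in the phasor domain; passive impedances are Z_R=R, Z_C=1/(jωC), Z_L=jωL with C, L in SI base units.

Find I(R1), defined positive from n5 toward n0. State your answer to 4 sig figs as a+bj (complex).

1.575+0.3987j A

Apply KCL at each of the 5 non-ground nodes and solve the resulting linear system.
Node n1: branches {I1, I2, R3, R4, I5, L3, R5, R8} → V_1 = 15.47+16.07j
Node n2: branches {I2, I3, R2, R9, V1} → V_2 = 109.6+34.49j
Node n3: branches {C1, I4, R3, R4, R6, I6, R9} → V_3 = 5.127+0.2881j
Node n4: branches {L1, L2, I5, R7} → V_4 = 137.9+35.91j
Node n5: branches {L1, R1, I3, R2, R5, R7, I6, I7, R8, V1} → V_5 = 136.2+34.49j
Source currents: i(V1)=-12.28+0.04062j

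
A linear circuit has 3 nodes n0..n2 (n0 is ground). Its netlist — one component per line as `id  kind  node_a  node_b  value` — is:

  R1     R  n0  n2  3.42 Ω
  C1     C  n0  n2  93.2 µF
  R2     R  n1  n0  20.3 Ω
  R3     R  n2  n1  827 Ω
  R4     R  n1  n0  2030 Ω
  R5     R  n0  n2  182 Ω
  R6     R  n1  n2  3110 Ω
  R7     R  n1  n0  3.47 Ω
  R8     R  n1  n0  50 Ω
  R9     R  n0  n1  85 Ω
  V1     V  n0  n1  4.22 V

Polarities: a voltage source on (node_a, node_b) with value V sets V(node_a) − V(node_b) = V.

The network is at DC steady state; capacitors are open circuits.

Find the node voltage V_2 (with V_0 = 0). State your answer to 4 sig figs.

-0.02157 V

Element admittances at DC:
  Y(R1) = 0.2924 S between n0,n2
  Y(C1) = 0.000 S between n0,n2
  Y(R2) = 0.04926 S between n1,n0
  Y(R3) = 0.001209 S between n2,n1
  Y(R4) = 0.0004926 S between n1,n0
  Y(R5) = 0.005495 S between n0,n2
  Y(R6) = 0.0003215 S between n1,n2
  Y(R7) = 0.2882 S between n1,n0
  Y(R8) = 0.02000 S between n1,n0
  Y(R9) = 0.01176 S between n0,n1
  V1: constraint V(n0)−V(n1) = 4.22
Assemble and solve the 3×3 MNA system:
  V(n1)=-4.220  V(n2)=-0.02157
  i(V1)=-1.567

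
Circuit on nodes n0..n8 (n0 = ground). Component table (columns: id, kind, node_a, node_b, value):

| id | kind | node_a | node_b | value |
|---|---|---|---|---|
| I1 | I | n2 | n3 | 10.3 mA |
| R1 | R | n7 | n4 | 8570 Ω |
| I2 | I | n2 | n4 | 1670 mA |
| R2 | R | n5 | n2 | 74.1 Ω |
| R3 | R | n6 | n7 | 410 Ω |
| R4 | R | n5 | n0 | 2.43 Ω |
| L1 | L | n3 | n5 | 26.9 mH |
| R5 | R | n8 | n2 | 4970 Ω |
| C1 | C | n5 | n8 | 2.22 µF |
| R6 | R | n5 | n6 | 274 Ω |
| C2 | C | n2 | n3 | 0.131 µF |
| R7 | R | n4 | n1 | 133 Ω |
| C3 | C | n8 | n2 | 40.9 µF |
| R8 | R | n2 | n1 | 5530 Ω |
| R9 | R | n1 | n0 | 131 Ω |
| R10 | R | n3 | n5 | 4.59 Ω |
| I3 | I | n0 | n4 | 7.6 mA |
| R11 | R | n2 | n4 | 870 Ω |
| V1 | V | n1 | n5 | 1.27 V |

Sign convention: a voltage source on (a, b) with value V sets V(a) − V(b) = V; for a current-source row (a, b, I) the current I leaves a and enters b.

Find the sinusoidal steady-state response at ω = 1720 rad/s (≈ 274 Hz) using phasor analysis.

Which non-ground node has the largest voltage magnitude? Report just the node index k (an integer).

4

Apply KCL at each of the 8 non-ground nodes and solve the resulting linear system.
Node n1: branches {R7, R8, R9, V1} → V_1 = 1.265+0.000j
Node n2: branches {I1, I2, R2, R5, C2, C3, R8, R11} → V_2 = -93.03+24.39j
Node n3: branches {I1, L1, C2, R10} → V_3 = 0.02620-0.09315j
Node n4: branches {R1, I2, R7, I3, R11} → V_4 = 180.1+3.194j
Node n5: branches {R2, R4, L1, C1, R6, R10, V1} → V_5 = -0.004997+0.000j
Node n6: branches {R3, R6} → V_6 = 5.326+0.09457j
Node n7: branches {R1, R3} → V_7 = 13.30+0.2361j
Node n8: branches {R5, C1, C3} → V_8 = -88.24+23.15j
Source currents: i(V1)=1.318+0.02843j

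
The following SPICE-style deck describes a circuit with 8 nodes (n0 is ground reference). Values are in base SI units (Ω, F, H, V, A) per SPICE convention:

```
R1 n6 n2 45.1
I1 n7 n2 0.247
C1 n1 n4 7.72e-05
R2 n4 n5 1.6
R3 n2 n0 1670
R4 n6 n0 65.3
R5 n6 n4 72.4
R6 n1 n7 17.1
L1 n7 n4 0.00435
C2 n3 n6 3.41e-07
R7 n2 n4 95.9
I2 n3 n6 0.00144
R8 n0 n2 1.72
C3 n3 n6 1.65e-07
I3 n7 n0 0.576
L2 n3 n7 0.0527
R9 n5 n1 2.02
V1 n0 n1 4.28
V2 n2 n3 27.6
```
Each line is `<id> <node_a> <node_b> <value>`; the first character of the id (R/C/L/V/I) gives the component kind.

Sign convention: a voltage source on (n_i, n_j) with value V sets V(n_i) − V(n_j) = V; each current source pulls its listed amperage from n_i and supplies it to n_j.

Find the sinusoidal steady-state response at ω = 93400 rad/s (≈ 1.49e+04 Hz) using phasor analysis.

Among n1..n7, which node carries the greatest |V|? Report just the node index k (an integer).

Element admittances at ω=93400 rad/s:
  Y(R1) = 0.02217+0.000j S between n6,n2
  I1: injects 0.247 A into n2 (from n7)
  Y(C1) = 0.000+7.210j S between n1,n4
  Y(R2) = 0.6250+0.000j S between n4,n5
  Y(R3) = 0.0005988+0.000j S between n2,n0
  Y(R4) = 0.01531+0.000j S between n6,n0
  Y(R5) = 0.01381+0.000j S between n6,n4
  Y(R6) = 0.05848+0.000j S between n1,n7
  Y(L1) = 0.000-0.002461j S between n7,n4
  Y(C2) = 0.000+0.03185j S between n3,n6
  Y(R7) = 0.01043+0.000j S between n2,n4
  I2: injects 0.00144 A into n6 (from n3)
  Y(R8) = 0.5814+0.000j S between n0,n2
  Y(C3) = 0.000+0.01541j S between n3,n6
  I3: injects 0.576 A into n0 (from n7)
  Y(L2) = 0.000-0.0002032j S between n3,n7
  Y(R9) = 0.4950+0.000j S between n5,n1
  V1: constraint V(n0)−V(n1) = 4.28
  V2: constraint V(n2)−V(n3) = 27.6
Assemble and solve the 9×9 MNA system:
  V(n1)=-4.280+0.000j  V(n2)=0.8724+0.6129j  V(n3)=-26.73+0.6129j  V(n4)=-4.299+0.008382j  V(n5)=-4.290+0.004677j  V(n6)=-12.85-12.52j  V(n7)=-18.33-0.5612j
  i(V1)=0.8869+0.1650j  i(V2)=-0.6189-0.6542j

3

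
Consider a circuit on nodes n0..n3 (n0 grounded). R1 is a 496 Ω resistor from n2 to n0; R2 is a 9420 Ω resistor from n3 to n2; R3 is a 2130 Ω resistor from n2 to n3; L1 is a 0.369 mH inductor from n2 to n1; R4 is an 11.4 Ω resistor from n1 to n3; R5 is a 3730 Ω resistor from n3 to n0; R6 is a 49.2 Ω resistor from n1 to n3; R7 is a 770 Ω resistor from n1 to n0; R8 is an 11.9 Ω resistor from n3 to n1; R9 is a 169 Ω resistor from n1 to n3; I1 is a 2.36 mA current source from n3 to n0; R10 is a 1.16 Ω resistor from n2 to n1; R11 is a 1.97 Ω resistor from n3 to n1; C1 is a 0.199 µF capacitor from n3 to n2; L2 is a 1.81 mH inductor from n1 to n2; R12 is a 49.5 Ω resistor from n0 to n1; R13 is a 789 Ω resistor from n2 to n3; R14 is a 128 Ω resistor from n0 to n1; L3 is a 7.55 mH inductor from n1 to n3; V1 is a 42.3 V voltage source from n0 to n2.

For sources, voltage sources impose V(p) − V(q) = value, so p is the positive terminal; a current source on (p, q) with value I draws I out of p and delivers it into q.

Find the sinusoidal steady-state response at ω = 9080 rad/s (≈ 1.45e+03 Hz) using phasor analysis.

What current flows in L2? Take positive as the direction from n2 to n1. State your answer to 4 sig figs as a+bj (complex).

MNA unknowns: 3 node voltages V₁..V_3 plus 1 source current (V1)
R1: Y=0.002016+0.000j on G[2,0]
R2: Y=0.0001062+0.000j on G[3,2]
R3: Y=0.0004695+0.000j on G[2,3]
L1: Y=0.000-0.2985j on G[2,1]
R4: Y=0.08772+0.000j on G[1,3]
R5: Y=0.0002681+0.000j on G[3,0]
R6: Y=0.02033+0.000j on G[1,3]
R7: Y=0.001299+0.000j on G[1,0]
R8: Y=0.08403+0.000j on G[3,1]
R9: Y=0.005917+0.000j on G[1,3]
I1: z[3]−=0.00236, z[0]+=0.00236
R10: Y=0.8621+0.000j on G[2,1]
R11: Y=0.5076+0.000j on G[3,1]
C1: Y=0.000+0.001807j on G[3,2]
L2: Y=0.000-0.06085j on G[1,2]
R12: Y=0.02020+0.000j on G[0,1]
R13: Y=0.001267+0.000j on G[2,3]
R14: Y=0.007812+0.000j on G[0,1]
L3: Y=0.000-0.01459j on G[1,3]
V1: row V0−V2=42.3, i_V1 at 0,2
solve → V1=-41.10+0.4821j, V2=-42.30+0.000j, V3=-41.08+0.4778j
aux → i_V1=-1.299+0.01426j

-0.02933+0.07331j A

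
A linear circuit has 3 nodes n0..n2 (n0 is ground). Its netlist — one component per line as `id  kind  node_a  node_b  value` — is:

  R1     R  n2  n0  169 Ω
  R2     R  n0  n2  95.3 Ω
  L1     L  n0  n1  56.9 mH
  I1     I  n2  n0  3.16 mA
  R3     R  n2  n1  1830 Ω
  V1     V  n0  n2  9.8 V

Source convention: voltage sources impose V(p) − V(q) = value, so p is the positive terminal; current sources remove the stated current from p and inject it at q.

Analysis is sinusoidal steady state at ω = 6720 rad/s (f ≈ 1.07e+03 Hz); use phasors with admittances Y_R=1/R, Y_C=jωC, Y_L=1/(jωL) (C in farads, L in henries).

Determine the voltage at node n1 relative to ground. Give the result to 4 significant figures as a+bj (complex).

MNA unknowns: 2 node voltages V₁..V_2 plus 1 source current (V1)
R1: Y=0.005917+0.000j on G[2,0]
R2: Y=0.01049+0.000j on G[0,2]
L1: Y=0.000-0.002615j on G[0,1]
I1: z[2]−=0.00316, z[0]+=0.00316
R3: Y=0.0005464+0.000j on G[2,1]
V1: row V0−V2=9.8, i_V1 at 0,2
solve → V1=-0.4099-1.962j, V2=-9.800+0.000j
aux → i_V1=-0.1628+0.001072j

-0.4099-1.962j V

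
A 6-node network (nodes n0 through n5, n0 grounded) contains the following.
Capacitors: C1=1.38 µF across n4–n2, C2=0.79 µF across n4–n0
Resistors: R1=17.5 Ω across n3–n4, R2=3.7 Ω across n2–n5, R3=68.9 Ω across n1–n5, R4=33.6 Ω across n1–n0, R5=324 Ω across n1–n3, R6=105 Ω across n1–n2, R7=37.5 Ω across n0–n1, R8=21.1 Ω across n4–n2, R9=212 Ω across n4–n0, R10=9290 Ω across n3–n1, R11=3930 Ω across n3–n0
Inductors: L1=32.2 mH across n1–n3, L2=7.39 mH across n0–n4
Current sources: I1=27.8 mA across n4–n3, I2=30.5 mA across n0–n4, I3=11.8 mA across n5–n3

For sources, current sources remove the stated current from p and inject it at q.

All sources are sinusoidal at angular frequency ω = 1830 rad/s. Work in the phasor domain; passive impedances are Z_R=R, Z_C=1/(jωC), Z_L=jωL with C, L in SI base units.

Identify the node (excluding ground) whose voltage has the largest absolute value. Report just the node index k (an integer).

Apply KCL at each of the 5 non-ground nodes and solve the resulting linear system.
Node n1: branches {L1, R3, R4, R5, R6, R7, R10} → V_1 = 0.07593-0.009002j
Node n2: branches {C1, R2, R6, R8} → V_2 = -0.1255+0.2425j
Node n3: branches {R1, L1, R5, I1, R10, R11, I3} → V_3 = 0.5409+0.4679j
Node n4: branches {C1, R1, L2, C2, R8, I1, R9, I2} → V_4 = 0.01796+0.3585j
Node n5: branches {R2, R3, I3} → V_5 = -0.1567+0.2297j

3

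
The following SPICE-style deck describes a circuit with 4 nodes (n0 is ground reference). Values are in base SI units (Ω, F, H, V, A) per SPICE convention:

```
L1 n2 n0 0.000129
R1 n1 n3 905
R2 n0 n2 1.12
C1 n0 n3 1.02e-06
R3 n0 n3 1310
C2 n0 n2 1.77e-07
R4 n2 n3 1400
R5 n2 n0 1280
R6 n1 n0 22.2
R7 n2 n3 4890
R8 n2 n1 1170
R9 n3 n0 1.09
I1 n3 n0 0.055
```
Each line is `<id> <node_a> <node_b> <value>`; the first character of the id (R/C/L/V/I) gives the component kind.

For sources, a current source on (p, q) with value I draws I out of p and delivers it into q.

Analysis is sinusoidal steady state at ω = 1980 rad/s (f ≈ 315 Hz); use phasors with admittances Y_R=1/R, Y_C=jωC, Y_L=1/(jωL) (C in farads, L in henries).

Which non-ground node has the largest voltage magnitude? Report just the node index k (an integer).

3

Apply KCL at each of the 3 non-ground nodes and solve the resulting linear system.
Node n1: branches {R1, R6, R8} → V_1 = -0.001405+2.836e-06j
Node n2: branches {L1, R2, C2, R4, R5, R7, R8} → V_2 = -3.146e-06-1.362e-05j
Node n3: branches {R1, C1, R3, R4, R7, R9, I1} → V_3 = -0.05977+0.0001312j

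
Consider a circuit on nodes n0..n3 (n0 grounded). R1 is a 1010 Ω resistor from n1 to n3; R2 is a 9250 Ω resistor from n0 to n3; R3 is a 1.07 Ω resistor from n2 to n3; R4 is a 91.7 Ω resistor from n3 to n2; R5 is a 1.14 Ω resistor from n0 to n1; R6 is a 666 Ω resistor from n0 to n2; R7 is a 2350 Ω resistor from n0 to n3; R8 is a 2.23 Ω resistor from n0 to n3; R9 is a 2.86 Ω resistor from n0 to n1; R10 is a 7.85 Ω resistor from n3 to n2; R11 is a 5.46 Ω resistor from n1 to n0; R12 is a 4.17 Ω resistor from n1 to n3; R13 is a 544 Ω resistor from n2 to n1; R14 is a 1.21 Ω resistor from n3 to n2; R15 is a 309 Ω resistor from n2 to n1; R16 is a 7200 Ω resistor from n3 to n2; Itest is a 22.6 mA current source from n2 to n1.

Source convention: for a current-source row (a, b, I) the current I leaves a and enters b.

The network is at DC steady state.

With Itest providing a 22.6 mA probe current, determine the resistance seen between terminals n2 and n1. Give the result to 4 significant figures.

Apply KCL at each of the 3 non-ground nodes and solve the resulting linear system.
Node n1: branches {R1, R5, R9, R11, R12, R13, R15, Itest} → V_1 = 0.009297
Node n2: branches {R3, R4, R6, R10, R13, R14, R15, R16, Itest} → V_2 = -0.04079
Node n3: branches {R1, R2, R3, R4, R7, R8, R10, R12, R14, R16} → V_3 = -0.02906

R_eq = 2.216 Ω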